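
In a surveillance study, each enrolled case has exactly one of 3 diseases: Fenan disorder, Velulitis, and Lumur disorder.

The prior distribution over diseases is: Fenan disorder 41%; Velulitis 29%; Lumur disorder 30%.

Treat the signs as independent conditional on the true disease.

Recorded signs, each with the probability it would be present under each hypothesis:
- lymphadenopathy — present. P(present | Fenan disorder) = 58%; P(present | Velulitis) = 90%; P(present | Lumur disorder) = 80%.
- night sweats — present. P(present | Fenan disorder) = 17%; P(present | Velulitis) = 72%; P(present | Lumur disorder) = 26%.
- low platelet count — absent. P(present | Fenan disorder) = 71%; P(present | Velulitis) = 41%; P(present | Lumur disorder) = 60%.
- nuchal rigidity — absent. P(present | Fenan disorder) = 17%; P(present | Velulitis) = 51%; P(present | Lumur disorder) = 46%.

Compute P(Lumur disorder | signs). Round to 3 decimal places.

0.174

By Bayes' rule with conditional independence, the unnormalized weight for each hypothesis is prior × ∏ likelihoods (using 1 − P(present | H) for each absent sign):
  Fenan disorder: 0.41 × 0.58 × 0.17 × (1 − 0.71) × (1 − 0.17) = 0.0097305
  Velulitis: 0.29 × 0.90 × 0.72 × (1 − 0.41) × (1 − 0.51) = 0.054328
  Lumur disorder: 0.30 × 0.80 × 0.26 × (1 − 0.60) × (1 − 0.46) = 0.013478
The unnormalized weights sum to 0.077537.
P(Lumur disorder | evidence) = 0.013478 / 0.077537 ≈ 0.174.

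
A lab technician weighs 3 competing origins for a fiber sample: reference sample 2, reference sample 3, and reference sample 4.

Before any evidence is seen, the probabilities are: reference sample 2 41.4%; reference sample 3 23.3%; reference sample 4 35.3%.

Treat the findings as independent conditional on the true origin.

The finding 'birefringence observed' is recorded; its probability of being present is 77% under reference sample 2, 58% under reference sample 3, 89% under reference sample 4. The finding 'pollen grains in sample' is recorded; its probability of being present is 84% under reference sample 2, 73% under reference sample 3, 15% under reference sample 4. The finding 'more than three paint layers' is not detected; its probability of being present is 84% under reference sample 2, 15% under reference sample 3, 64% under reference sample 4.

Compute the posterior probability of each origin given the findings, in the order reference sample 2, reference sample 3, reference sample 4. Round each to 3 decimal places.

0.298, 0.584, 0.118

By Bayes' rule with conditional independence, the unnormalized weight for each hypothesis is prior × ∏ likelihoods (using 1 − P(present | H) for each absent finding):
  reference sample 2: 0.414 × 0.77 × 0.84 × (1 − 0.84) = 0.042844
  reference sample 3: 0.233 × 0.58 × 0.73 × (1 − 0.15) = 0.083854
  reference sample 4: 0.353 × 0.89 × 0.15 × (1 − 0.64) = 0.016965
Marginal likelihood of the evidence = 0.14366.
P(reference sample 2 | evidence) = 0.042844 / 0.14366 ≈ 0.298
P(reference sample 3 | evidence) = 0.083854 / 0.14366 ≈ 0.584
P(reference sample 4 | evidence) = 0.016965 / 0.14366 ≈ 0.118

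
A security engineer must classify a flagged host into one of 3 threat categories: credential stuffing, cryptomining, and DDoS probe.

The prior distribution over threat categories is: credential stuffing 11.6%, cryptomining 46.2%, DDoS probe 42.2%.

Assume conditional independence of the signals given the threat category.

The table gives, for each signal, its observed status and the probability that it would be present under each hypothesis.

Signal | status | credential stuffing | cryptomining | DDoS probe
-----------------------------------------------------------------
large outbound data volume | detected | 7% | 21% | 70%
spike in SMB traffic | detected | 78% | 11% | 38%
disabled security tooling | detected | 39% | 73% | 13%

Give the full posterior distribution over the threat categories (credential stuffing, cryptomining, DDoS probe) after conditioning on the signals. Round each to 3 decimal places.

0.099, 0.313, 0.587

By Bayes' rule with conditional independence, the unnormalized weight for each hypothesis is prior × ∏ likelihoods:
  credential stuffing: 0.116 × 0.07 × 0.78 × 0.39 = 0.0024701
  cryptomining: 0.462 × 0.21 × 0.11 × 0.73 = 0.0077907
  DDoS probe: 0.422 × 0.70 × 0.38 × 0.13 = 0.014593
The unnormalized weights sum to 0.024854.
P(credential stuffing | evidence) = 0.0024701 / 0.024854 ≈ 0.099
P(cryptomining | evidence) = 0.0077907 / 0.024854 ≈ 0.313
P(DDoS probe | evidence) = 0.014593 / 0.024854 ≈ 0.587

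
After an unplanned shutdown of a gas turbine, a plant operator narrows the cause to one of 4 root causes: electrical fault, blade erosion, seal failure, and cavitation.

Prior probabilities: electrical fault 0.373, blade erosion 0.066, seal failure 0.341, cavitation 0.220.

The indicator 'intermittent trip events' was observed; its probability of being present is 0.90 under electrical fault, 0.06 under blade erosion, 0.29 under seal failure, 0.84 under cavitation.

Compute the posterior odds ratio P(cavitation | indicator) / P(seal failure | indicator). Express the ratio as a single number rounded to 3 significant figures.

1.87

The normalizing constant cancels in an odds ratio, so compute prior × likelihood for the two hypotheses only:
  cavitation: 0.220 × 0.84 = 0.1848
  seal failure: 0.341 × 0.29 = 0.09889
Posterior odds = 0.1848 / 0.09889 ≈ 1.87.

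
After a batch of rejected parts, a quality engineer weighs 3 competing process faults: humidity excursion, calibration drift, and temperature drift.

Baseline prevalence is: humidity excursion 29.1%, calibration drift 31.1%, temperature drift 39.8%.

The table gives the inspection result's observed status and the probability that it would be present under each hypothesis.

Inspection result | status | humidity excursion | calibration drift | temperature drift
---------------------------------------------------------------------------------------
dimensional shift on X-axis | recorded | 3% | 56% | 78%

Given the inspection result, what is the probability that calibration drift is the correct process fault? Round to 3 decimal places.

Multiply each prior by the likelihood of the inspection result:
  humidity excursion: 0.291 × 0.03 = 0.00873
  calibration drift: 0.311 × 0.56 = 0.17416
  temperature drift: 0.398 × 0.78 = 0.31044
Normalizing constant Z = 0.00873 + 0.17416 + 0.31044 = 0.49333.
P(calibration drift | evidence) = 0.17416 / 0.49333 ≈ 0.353.

0.353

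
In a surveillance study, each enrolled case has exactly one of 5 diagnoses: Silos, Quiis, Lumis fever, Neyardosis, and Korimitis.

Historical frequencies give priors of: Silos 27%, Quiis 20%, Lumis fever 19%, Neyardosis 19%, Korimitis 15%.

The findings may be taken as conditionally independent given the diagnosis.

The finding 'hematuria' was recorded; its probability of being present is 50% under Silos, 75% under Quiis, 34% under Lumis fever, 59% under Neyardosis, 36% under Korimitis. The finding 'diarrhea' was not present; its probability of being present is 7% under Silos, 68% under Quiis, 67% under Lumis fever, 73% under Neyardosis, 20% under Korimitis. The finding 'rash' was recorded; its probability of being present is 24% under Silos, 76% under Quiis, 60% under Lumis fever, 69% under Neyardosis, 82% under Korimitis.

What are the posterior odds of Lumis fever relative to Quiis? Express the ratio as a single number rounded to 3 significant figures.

The normalizing constant cancels in an odds ratio, so compute prior × likelihood for the two hypotheses only (using 1 − P(present | H) for each absent finding):
  Lumis fever: 0.19 × 0.34 × (1 − 0.67) × 0.60 = 0.012791
  Quiis: 0.20 × 0.75 × (1 − 0.68) × 0.76 = 0.03648
Posterior odds = 0.012791 / 0.03648 ≈ 0.351.

0.351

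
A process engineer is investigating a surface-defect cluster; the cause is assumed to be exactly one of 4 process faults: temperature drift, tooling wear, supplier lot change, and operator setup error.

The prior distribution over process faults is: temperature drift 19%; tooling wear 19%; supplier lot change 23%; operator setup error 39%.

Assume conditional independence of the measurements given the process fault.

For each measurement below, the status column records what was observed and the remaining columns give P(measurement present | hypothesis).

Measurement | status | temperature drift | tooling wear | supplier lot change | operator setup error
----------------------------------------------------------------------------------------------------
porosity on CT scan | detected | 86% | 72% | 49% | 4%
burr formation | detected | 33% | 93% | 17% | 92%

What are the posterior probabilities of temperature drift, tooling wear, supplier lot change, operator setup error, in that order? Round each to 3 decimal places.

0.251, 0.593, 0.089, 0.067

For each hypothesis, the unnormalized posterior weight is prior × product of the measurement likelihoods:
  temperature drift: 0.19 × 0.86 × 0.33 = 0.053922
  tooling wear: 0.19 × 0.72 × 0.93 = 0.12722
  supplier lot change: 0.23 × 0.49 × 0.17 = 0.019159
  operator setup error: 0.39 × 0.04 × 0.92 = 0.014352
The unnormalized weights sum to 0.21466.
P(temperature drift | evidence) = 0.053922 / 0.21466 ≈ 0.251
P(tooling wear | evidence) = 0.12722 / 0.21466 ≈ 0.593
P(supplier lot change | evidence) = 0.019159 / 0.21466 ≈ 0.089
P(operator setup error | evidence) = 0.014352 / 0.21466 ≈ 0.067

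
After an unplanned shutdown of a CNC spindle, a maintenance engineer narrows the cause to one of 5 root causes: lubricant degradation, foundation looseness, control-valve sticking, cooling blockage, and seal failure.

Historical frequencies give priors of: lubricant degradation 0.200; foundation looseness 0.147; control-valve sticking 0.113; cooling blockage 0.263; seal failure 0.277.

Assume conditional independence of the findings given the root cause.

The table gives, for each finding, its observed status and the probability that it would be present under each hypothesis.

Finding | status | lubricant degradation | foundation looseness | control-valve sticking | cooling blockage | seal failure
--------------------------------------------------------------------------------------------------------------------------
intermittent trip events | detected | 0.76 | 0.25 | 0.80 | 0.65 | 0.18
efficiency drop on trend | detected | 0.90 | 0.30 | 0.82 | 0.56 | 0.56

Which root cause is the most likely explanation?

By Bayes' rule with conditional independence, the unnormalized weight for each hypothesis is prior × ∏ likelihoods:
  lubricant degradation: 0.200 × 0.76 × 0.90 = 0.1368
  foundation looseness: 0.147 × 0.25 × 0.30 = 0.011025
  control-valve sticking: 0.113 × 0.80 × 0.82 = 0.074128
  cooling blockage: 0.263 × 0.65 × 0.56 = 0.095732
  seal failure: 0.277 × 0.18 × 0.56 = 0.027922
Marginal likelihood of the evidence = 0.34561.
P(lubricant degradation | evidence) ≈ 0.1368 / 0.34561 ≈ 0.396
P(foundation looseness | evidence) ≈ 0.011025 / 0.34561 ≈ 0.032
P(control-valve sticking | evidence) ≈ 0.074128 / 0.34561 ≈ 0.214
P(cooling blockage | evidence) ≈ 0.095732 / 0.34561 ≈ 0.277
P(seal failure | evidence) ≈ 0.027922 / 0.34561 ≈ 0.081
The largest is 0.396, so lubricant degradation is most probable.

lubricant degradation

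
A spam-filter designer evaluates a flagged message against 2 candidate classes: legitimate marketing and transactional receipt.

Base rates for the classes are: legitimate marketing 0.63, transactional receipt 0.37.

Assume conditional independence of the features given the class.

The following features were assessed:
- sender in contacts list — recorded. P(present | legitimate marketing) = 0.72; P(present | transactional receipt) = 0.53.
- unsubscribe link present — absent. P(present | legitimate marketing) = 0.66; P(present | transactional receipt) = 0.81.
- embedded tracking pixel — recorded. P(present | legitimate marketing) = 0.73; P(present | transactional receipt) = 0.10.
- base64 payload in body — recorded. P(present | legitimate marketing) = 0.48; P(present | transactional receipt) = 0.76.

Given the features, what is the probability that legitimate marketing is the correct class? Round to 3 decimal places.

By Bayes' rule with conditional independence, the unnormalized weight for each hypothesis is prior × ∏ likelihoods (using 1 − P(present | H) for each absent feature):
  legitimate marketing: 0.63 × 0.72 × (1 − 0.66) × 0.73 × 0.48 = 0.05404
  transactional receipt: 0.37 × 0.53 × (1 − 0.81) × 0.10 × 0.76 = 0.0028317
Normalizing constant Z = 0.05404 + 0.0028317 = 0.056872.
P(legitimate marketing | evidence) = 0.05404 / 0.056872 ≈ 0.950.

0.950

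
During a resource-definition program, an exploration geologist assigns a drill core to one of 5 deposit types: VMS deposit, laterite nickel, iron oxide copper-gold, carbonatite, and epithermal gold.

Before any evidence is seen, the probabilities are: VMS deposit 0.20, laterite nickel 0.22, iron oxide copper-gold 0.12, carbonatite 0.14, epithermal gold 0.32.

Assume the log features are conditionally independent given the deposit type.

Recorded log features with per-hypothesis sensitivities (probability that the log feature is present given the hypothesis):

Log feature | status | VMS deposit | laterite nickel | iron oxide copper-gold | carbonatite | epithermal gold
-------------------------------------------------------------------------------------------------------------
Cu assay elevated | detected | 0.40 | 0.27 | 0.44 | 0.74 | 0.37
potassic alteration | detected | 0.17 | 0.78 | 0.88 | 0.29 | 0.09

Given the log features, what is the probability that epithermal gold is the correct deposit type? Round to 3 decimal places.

0.072

For each hypothesis, the unnormalized posterior weight is prior × product of the log feature likelihoods:
  VMS deposit: 0.20 × 0.40 × 0.17 = 0.0136
  laterite nickel: 0.22 × 0.27 × 0.78 = 0.046332
  iron oxide copper-gold: 0.12 × 0.44 × 0.88 = 0.046464
  carbonatite: 0.14 × 0.74 × 0.29 = 0.030044
  epithermal gold: 0.32 × 0.37 × 0.09 = 0.010656
The unnormalized weights sum to 0.1471.
P(epithermal gold | evidence) = 0.010656 / 0.1471 ≈ 0.072.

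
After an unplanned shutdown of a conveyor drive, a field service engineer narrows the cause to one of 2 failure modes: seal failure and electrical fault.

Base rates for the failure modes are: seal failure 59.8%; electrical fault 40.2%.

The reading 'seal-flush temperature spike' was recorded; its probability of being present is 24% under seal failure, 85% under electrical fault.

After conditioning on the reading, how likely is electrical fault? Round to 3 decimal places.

Multiply each prior by the likelihood of the reading:
  seal failure: 0.598 × 0.24 = 0.14352
  electrical fault: 0.402 × 0.85 = 0.3417
Marginal likelihood of the evidence = 0.48522.
P(electrical fault | evidence) = 0.3417 / 0.48522 ≈ 0.704.

0.704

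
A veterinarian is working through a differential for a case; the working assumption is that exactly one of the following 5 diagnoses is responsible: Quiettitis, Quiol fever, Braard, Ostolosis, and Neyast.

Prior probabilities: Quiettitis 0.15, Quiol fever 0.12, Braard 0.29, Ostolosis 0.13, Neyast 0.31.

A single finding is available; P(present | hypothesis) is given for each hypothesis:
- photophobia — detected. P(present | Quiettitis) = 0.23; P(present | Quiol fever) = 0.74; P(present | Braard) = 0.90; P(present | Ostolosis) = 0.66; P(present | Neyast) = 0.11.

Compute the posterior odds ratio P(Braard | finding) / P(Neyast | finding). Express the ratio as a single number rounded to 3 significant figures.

The normalizing constant cancels in an odds ratio, so compute prior × likelihood for the two hypotheses only:
  Braard: 0.29 × 0.90 = 0.261
  Neyast: 0.31 × 0.11 = 0.0341
Odds(Braard : Neyast) = 0.261 / 0.0341 ≈ 7.65.

7.65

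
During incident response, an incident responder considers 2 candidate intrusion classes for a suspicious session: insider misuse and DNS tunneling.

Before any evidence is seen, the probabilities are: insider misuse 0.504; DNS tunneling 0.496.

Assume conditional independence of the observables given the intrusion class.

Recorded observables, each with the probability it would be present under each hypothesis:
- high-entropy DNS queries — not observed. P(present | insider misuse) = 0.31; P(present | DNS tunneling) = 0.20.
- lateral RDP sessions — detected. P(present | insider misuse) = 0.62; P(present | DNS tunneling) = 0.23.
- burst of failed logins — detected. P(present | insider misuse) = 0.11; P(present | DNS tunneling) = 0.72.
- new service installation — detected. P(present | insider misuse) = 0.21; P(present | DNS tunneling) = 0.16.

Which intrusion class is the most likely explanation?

DNS tunneling

For each hypothesis, the unnormalized posterior weight is prior × product of the observable likelihoods (using 1 − P(present | H) for each absent observable):
  insider misuse: 0.504 × (1 − 0.31) × 0.62 × 0.11 × 0.21 = 0.0049806
  DNS tunneling: 0.496 × (1 − 0.20) × 0.23 × 0.72 × 0.16 = 0.010514
The unnormalized weights sum to 0.015494.
P(insider misuse | evidence) ≈ 0.0049806 / 0.015494 ≈ 0.321
P(DNS tunneling | evidence) ≈ 0.010514 / 0.015494 ≈ 0.679
The largest is 0.679, so DNS tunneling is most probable.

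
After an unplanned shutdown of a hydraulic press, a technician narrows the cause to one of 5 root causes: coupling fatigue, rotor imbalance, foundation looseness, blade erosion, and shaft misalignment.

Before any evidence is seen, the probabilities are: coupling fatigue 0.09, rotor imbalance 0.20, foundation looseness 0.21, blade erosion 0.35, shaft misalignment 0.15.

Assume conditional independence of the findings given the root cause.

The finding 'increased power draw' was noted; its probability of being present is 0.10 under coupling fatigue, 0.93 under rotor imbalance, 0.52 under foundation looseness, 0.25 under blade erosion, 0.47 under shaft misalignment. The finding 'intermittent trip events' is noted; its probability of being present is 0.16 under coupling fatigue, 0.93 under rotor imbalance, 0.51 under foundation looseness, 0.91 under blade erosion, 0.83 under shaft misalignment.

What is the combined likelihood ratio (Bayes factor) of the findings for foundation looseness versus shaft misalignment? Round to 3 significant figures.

Joint likelihood of the evidence pattern under each hypothesis:
  foundation looseness: 0.52 × 0.51 = 0.2652
  shaft misalignment: 0.47 × 0.83 = 0.3901
Bayes factor = 0.2652 / 0.3901 ≈ 0.680

0.680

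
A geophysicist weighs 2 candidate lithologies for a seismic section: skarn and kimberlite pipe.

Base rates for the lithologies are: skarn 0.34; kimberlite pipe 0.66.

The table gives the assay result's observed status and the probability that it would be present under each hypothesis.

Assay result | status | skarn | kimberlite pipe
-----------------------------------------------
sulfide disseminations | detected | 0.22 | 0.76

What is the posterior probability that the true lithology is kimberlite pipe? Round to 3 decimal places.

0.870

For each hypothesis, the unnormalized posterior weight is prior × likelihood:
  skarn: 0.34 × 0.22 = 0.0748
  kimberlite pipe: 0.66 × 0.76 = 0.5016
Marginal likelihood of the evidence = 0.5764.
P(kimberlite pipe | evidence) = 0.5016 / 0.5764 ≈ 0.870.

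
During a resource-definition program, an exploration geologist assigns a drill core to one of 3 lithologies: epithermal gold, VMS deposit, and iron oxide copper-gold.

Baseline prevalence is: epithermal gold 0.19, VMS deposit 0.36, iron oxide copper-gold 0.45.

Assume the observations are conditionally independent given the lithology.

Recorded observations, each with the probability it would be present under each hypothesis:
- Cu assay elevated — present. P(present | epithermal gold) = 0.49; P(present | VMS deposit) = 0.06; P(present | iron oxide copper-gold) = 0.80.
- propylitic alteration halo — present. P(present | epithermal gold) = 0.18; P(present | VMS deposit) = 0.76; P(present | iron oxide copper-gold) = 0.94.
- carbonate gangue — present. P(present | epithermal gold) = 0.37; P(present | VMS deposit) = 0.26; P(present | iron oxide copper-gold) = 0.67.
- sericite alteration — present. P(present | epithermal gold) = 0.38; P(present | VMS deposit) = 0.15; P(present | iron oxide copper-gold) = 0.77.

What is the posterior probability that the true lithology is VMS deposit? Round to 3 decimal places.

0.004

For each hypothesis, the unnormalized posterior weight is prior × product of the observation likelihoods:
  epithermal gold: 0.19 × 0.49 × 0.18 × 0.37 × 0.38 = 0.0023562
  VMS deposit: 0.36 × 0.06 × 0.76 × 0.26 × 0.15 = 0.00064022
  iron oxide copper-gold: 0.45 × 0.80 × 0.94 × 0.67 × 0.77 = 0.17458
The unnormalized weights sum to 0.17758.
P(VMS deposit | evidence) = 0.00064022 / 0.17758 ≈ 0.004.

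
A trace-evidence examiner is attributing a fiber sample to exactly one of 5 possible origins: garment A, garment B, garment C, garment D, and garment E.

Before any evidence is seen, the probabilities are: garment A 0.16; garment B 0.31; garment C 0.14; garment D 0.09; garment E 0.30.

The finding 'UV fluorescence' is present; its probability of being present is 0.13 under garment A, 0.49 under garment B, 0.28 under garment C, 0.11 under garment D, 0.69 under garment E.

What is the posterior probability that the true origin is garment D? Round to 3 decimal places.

By Bayes' rule, the unnormalized weight for each hypothesis is prior × likelihood:
  garment A: 0.16 × 0.13 = 0.0208
  garment B: 0.31 × 0.49 = 0.1519
  garment C: 0.14 × 0.28 = 0.0392
  garment D: 0.09 × 0.11 = 0.0099
  garment E: 0.30 × 0.69 = 0.207
The unnormalized weights sum to 0.4288.
P(garment D | evidence) = 0.0099 / 0.4288 ≈ 0.023.

0.023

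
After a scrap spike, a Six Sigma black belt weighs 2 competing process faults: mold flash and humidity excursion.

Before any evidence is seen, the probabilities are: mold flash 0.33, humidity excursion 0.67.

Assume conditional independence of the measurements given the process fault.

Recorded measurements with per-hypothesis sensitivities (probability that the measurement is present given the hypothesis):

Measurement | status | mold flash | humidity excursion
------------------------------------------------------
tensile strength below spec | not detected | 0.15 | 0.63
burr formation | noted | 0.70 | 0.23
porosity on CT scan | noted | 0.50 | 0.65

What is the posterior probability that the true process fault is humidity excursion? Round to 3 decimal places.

For each hypothesis, the unnormalized posterior weight is prior × product of the measurement likelihoods (using 1 − P(present | H) for each absent measurement):
  mold flash: 0.33 × (1 − 0.15) × 0.70 × 0.50 = 0.098175
  humidity excursion: 0.67 × (1 − 0.63) × 0.23 × 0.65 = 0.037061
Marginal likelihood of the evidence = 0.13524.
P(humidity excursion | evidence) = 0.037061 / 0.13524 ≈ 0.274.

0.274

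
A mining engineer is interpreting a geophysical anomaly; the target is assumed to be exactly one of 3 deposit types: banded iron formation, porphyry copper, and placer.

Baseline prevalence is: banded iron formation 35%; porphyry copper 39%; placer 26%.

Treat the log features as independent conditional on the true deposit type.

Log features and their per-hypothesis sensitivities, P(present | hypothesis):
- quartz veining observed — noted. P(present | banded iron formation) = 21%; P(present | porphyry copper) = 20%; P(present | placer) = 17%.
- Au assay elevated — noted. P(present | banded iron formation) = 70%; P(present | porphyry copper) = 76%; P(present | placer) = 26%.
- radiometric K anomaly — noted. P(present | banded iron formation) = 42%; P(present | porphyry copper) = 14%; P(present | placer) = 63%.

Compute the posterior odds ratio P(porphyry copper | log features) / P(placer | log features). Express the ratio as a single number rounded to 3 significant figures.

1.15

The normalizing constant cancels in an odds ratio, so compute prior × likelihood for the two hypotheses only:
  porphyry copper: 0.39 × 0.20 × 0.76 × 0.14 = 0.0082992
  placer: 0.26 × 0.17 × 0.26 × 0.63 = 0.00724
Odds(porphyry copper : placer) = 0.0082992 / 0.00724 ≈ 1.15.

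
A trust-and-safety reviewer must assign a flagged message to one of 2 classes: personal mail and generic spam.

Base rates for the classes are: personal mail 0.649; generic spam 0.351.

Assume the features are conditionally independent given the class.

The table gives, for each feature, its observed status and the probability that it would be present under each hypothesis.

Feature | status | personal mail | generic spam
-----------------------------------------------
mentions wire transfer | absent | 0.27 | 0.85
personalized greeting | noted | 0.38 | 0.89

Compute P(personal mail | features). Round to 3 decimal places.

By Bayes' rule with conditional independence, the unnormalized weight for each hypothesis is prior × ∏ likelihoods (using 1 − P(present | H) for each absent feature):
  personal mail: 0.649 × (1 − 0.27) × 0.38 = 0.18003
  generic spam: 0.351 × (1 − 0.85) × 0.89 = 0.046859
The unnormalized weights sum to 0.22689.
P(personal mail | evidence) = 0.18003 / 0.22689 ≈ 0.793.

0.793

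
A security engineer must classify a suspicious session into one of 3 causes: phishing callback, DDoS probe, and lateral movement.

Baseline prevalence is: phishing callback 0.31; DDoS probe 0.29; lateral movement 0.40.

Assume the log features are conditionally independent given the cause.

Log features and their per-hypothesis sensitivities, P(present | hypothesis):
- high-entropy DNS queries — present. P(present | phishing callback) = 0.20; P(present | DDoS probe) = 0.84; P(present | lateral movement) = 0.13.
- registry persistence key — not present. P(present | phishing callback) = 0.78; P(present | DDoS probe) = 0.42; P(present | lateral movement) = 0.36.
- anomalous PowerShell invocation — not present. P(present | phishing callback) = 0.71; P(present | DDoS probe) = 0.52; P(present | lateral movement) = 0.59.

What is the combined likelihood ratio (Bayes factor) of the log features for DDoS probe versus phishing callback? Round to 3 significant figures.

18.3

Joint likelihood of the log feature pattern under each hypothesis (using 1 − P(present | H) for each absent log feature):
  DDoS probe: 0.84 × (1 − 0.42) × (1 − 0.52) = 0.23386
  phishing callback: 0.20 × (1 − 0.78) × (1 − 0.71) = 0.01276
Bayes factor = 0.23386 / 0.01276 ≈ 18.3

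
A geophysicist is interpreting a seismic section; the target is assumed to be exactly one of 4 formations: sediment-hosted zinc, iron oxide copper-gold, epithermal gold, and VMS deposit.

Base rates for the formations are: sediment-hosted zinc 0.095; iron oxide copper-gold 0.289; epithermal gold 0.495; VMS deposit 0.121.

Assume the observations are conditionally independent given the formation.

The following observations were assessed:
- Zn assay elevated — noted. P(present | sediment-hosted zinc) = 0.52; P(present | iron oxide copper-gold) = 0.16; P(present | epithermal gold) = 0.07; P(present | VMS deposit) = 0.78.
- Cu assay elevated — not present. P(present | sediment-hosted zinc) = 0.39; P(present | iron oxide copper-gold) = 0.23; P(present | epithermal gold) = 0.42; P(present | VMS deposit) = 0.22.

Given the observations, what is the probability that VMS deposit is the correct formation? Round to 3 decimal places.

Multiply each prior by the joint likelihood of the evidence pattern (using 1 − P(present | H) for each absent observation):
  sediment-hosted zinc: 0.095 × 0.52 × (1 − 0.39) = 0.030134
  iron oxide copper-gold: 0.289 × 0.16 × (1 − 0.23) = 0.035605
  epithermal gold: 0.495 × 0.07 × (1 − 0.42) = 0.020097
  VMS deposit: 0.121 × 0.78 × (1 − 0.22) = 0.073616
Normalizing constant Z = 0.030134 + 0.035605 + 0.020097 + 0.073616 = 0.15945.
P(VMS deposit | evidence) = 0.073616 / 0.15945 ≈ 0.462.

0.462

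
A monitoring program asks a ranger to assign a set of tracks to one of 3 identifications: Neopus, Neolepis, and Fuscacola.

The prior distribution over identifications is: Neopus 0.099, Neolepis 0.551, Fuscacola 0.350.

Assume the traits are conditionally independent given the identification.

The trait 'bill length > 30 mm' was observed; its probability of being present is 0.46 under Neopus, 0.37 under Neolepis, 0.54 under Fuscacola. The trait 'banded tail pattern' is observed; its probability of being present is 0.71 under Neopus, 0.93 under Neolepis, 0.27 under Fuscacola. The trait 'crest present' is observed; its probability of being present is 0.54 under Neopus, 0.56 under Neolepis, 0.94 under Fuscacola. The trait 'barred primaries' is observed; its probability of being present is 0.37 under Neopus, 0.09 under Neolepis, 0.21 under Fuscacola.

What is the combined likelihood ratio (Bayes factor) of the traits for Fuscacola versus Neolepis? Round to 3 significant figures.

Joint likelihood of the trait pattern under each hypothesis:
  Fuscacola: 0.54 × 0.27 × 0.94 × 0.21 = 0.028781
  Neolepis: 0.37 × 0.93 × 0.56 × 0.09 = 0.017343
Bayes factor = 0.028781 / 0.017343 ≈ 1.66

1.66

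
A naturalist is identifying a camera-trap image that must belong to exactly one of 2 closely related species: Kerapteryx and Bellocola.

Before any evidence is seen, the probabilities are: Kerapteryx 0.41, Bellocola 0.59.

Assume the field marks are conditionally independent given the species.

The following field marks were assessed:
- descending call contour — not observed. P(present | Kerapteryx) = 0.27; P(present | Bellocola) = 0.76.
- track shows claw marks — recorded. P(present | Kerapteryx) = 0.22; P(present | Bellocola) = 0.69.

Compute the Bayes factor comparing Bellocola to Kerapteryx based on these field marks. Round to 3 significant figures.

Take the product of per-field mark likelihoods under each hypothesis (using 1 − P(present | H) for each absent field mark), then divide.
  Bellocola: (1 − 0.76) × 0.69 = 0.1656
  Kerapteryx: (1 − 0.27) × 0.22 = 0.1606
Bayes factor = 0.1656 / 0.1606 ≈ 1.03

1.03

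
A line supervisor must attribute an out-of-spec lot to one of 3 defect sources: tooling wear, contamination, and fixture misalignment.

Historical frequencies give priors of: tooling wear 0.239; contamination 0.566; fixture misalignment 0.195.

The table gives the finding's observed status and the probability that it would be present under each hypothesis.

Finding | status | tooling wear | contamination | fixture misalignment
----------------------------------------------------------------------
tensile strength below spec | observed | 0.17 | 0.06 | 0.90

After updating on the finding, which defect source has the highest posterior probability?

fixture misalignment

By Bayes' rule, the unnormalized weight for each hypothesis is prior × likelihood:
  tooling wear: 0.239 × 0.17 = 0.04063
  contamination: 0.566 × 0.06 = 0.03396
  fixture misalignment: 0.195 × 0.90 = 0.1755
Normalizing constant Z = 0.04063 + 0.03396 + 0.1755 = 0.25009.
P(tooling wear | evidence) ≈ 0.04063 / 0.25009 ≈ 0.162
P(contamination | evidence) ≈ 0.03396 / 0.25009 ≈ 0.136
P(fixture misalignment | evidence) ≈ 0.1755 / 0.25009 ≈ 0.702
The largest is 0.702, so fixture misalignment is most probable.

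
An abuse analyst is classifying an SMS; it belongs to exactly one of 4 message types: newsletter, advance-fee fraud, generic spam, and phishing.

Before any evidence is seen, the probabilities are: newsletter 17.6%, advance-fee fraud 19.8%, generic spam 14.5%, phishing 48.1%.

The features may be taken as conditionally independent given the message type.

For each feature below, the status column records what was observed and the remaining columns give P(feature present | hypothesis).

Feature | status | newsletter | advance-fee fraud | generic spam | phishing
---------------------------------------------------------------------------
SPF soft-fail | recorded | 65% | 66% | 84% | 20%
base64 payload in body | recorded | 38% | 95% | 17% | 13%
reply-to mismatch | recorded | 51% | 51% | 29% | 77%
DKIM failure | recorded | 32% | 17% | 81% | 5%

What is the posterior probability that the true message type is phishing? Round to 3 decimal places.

By Bayes' rule with conditional independence, the unnormalized weight for each hypothesis is prior × ∏ likelihoods:
  newsletter: 0.176 × 0.65 × 0.38 × 0.51 × 0.32 = 0.0070946
  advance-fee fraud: 0.198 × 0.66 × 0.95 × 0.51 × 0.17 = 0.010763
  generic spam: 0.145 × 0.84 × 0.17 × 0.29 × 0.81 = 0.0048638
  phishing: 0.481 × 0.20 × 0.13 × 0.77 × 0.05 = 0.00048148
Normalizing constant Z = 0.0070946 + 0.010763 + 0.0048638 + 0.00048148 = 0.023203.
P(phishing | evidence) = 0.00048148 / 0.023203 ≈ 0.021.

0.021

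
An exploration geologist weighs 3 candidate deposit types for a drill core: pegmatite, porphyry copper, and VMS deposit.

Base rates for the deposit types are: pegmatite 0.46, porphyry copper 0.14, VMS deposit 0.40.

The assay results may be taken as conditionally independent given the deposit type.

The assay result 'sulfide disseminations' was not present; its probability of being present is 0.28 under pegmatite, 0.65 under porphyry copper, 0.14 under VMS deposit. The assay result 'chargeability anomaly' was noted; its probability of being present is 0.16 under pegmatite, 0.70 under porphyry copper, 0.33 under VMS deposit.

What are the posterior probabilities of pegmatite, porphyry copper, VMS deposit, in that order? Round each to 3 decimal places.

0.264, 0.171, 0.565

For each hypothesis, the unnormalized posterior weight is prior × product of the assay result likelihoods (using 1 − P(present | H) for each absent assay result):
  pegmatite: 0.46 × (1 − 0.28) × 0.16 = 0.052992
  porphyry copper: 0.14 × (1 − 0.65) × 0.70 = 0.0343
  VMS deposit: 0.40 × (1 − 0.14) × 0.33 = 0.11352
Marginal likelihood of the evidence = 0.20081.
P(pegmatite | evidence) = 0.052992 / 0.20081 ≈ 0.264
P(porphyry copper | evidence) = 0.0343 / 0.20081 ≈ 0.171
P(VMS deposit | evidence) = 0.11352 / 0.20081 ≈ 0.565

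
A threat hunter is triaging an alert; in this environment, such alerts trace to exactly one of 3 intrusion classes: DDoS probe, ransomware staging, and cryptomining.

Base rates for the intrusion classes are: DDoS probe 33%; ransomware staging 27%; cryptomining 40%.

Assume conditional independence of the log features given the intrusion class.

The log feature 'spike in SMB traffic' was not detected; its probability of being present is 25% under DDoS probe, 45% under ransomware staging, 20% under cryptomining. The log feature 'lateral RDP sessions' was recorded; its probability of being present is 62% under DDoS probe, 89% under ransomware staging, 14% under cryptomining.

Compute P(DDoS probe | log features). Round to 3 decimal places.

Multiply each prior by the joint likelihood of the log feature pattern (using 1 − P(present | H) for each absent log feature):
  DDoS probe: 0.33 × (1 − 0.25) × 0.62 = 0.15345
  ransomware staging: 0.27 × (1 − 0.45) × 0.89 = 0.13217
  cryptomining: 0.40 × (1 − 0.20) × 0.14 = 0.0448
Marginal likelihood of the evidence = 0.33042.
P(DDoS probe | evidence) = 0.15345 / 0.33042 ≈ 0.464.

0.464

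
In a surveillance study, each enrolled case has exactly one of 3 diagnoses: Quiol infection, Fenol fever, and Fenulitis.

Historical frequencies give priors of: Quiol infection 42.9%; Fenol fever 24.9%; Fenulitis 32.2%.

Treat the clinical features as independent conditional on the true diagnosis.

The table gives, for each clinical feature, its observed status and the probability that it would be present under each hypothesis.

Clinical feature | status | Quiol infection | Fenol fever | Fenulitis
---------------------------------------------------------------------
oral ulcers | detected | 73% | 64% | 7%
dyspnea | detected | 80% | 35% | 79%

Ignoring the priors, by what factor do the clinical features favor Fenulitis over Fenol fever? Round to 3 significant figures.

Joint likelihood of the clinical feature pattern under each hypothesis:
  Fenulitis: 0.07 × 0.79 = 0.0553
  Fenol fever: 0.64 × 0.35 = 0.224
Bayes factor = 0.0553 / 0.224 ≈ 0.247

0.247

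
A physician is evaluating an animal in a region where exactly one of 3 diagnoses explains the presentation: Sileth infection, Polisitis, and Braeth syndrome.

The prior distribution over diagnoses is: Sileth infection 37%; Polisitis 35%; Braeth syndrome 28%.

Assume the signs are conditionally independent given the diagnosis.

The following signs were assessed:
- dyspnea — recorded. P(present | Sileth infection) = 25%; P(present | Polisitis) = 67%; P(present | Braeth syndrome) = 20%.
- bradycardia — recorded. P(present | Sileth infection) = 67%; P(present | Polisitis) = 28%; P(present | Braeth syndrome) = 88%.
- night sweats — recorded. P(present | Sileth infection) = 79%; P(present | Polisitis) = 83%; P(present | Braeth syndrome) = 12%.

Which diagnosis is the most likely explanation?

Polisitis

By Bayes' rule with conditional independence, the unnormalized weight for each hypothesis is prior × ∏ likelihoods:
  Sileth infection: 0.37 × 0.25 × 0.67 × 0.79 = 0.04896
  Polisitis: 0.35 × 0.67 × 0.28 × 0.83 = 0.054498
  Braeth syndrome: 0.28 × 0.20 × 0.88 × 0.12 = 0.0059136
Marginal likelihood of the evidence = 0.10937.
P(Sileth infection | evidence) ≈ 0.04896 / 0.10937 ≈ 0.448
P(Polisitis | evidence) ≈ 0.054498 / 0.10937 ≈ 0.498
P(Braeth syndrome | evidence) ≈ 0.0059136 / 0.10937 ≈ 0.054
The largest is 0.498, so Polisitis is most probable.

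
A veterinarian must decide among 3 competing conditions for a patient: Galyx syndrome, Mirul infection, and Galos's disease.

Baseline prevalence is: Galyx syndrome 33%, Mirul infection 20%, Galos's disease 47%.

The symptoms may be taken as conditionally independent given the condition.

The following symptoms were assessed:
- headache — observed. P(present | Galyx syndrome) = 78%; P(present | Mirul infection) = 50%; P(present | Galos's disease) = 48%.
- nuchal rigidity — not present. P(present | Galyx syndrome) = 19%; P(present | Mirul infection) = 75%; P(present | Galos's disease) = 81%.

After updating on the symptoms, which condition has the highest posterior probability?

By Bayes' rule with conditional independence, the unnormalized weight for each hypothesis is prior × ∏ likelihoods (using 1 − P(present | H) for each absent symptom):
  Galyx syndrome: 0.33 × 0.78 × (1 − 0.19) = 0.20849
  Mirul infection: 0.20 × 0.50 × (1 − 0.75) = 0.025
  Galos's disease: 0.47 × 0.48 × (1 − 0.81) = 0.042864
Normalizing constant Z = 0.20849 + 0.025 + 0.042864 = 0.27636.
P(Galyx syndrome | evidence) ≈ 0.20849 / 0.27636 ≈ 0.754
P(Mirul infection | evidence) ≈ 0.025 / 0.27636 ≈ 0.090
P(Galos's disease | evidence) ≈ 0.042864 / 0.27636 ≈ 0.155
The largest is 0.754, so Galyx syndrome is most probable.

Galyx syndrome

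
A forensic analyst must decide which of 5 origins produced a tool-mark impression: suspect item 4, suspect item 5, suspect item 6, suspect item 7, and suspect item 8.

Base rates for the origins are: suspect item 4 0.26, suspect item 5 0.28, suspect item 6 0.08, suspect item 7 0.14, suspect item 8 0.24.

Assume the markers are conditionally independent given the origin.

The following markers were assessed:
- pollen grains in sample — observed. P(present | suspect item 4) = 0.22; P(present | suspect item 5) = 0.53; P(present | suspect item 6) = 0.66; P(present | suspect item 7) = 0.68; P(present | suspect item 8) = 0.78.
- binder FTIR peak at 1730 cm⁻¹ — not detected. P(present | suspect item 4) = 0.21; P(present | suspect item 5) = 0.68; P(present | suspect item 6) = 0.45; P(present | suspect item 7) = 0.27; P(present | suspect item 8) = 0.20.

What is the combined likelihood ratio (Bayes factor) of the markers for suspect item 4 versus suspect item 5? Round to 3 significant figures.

The Bayes factor is the ratio of the joint likelihoods of the marker pattern under the two hypotheses (using 1 − P(present | H) for each absent marker).
  suspect item 4: 0.22 × (1 − 0.21) = 0.1738
  suspect item 5: 0.53 × (1 − 0.68) = 0.1696
Bayes factor = 0.1738 / 0.1696 ≈ 1.02

1.02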